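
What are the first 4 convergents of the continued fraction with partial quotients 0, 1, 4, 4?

Using the convergent recurrence p_i = a_i*p_{i-1} + p_{i-2}, q_i = a_i*q_{i-1} + q_{i-2} with p_{-2}=0, p_{-1}=1, q_{-2}=1, q_{-1}=0:
  i=0: a_0=0, p_0 = 0*1 + 0 = 0, q_0 = 0*0 + 1 = 1.
  i=1: a_1=1, p_1 = 1*0 + 1 = 1, q_1 = 1*1 + 0 = 1.
  i=2: a_2=4, p_2 = 4*1 + 0 = 4, q_2 = 4*1 + 1 = 5.
  i=3: a_3=4, p_3 = 4*4 + 1 = 17, q_3 = 4*5 + 1 = 21.

0/1, 1/1, 4/5, 17/21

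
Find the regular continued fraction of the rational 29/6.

Run the Euclidean algorithm on 29 and 6; the successive quotients are the partial quotients a_0, a_1, ... (each step inverts the fractional part left over by the previous one):
  29 = 4*6 + 5, so a_0 = 4.
  6 = 1*5 + 1, so a_1 = 1.
  5 = 5*1 + 0, so a_2 = 5.
The remainder reaches 0 after 3 divisions, so the expansion has 3 partial quotients, read off in order.

[4; 1, 5]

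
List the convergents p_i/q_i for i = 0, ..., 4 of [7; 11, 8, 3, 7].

7/1, 78/11, 631/89, 1971/278, 14428/2035

Using the convergent recurrence p_i = a_i*p_{i-1} + p_{i-2}, q_i = a_i*q_{i-1} + q_{i-2} with p_{-2}=0, p_{-1}=1, q_{-2}=1, q_{-1}=0:
  i=0: a_0=7, p_0 = 7*1 + 0 = 7, q_0 = 7*0 + 1 = 1.
  i=1: a_1=11, p_1 = 11*7 + 1 = 78, q_1 = 11*1 + 0 = 11.
  i=2: a_2=8, p_2 = 8*78 + 7 = 631, q_2 = 8*11 + 1 = 89.
  i=3: a_3=3, p_3 = 3*631 + 78 = 1971, q_3 = 3*89 + 11 = 278.
  i=4: a_4=7, p_4 = 7*1971 + 631 = 14428, q_4 = 7*278 + 89 = 2035.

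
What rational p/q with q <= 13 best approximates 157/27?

64/11

Expand x = 157/27 as a continued fraction with the Euclidean algorithm:
  157 = 5*27 + 22, so a_0 = 5.
  27 = 1*22 + 5, so a_1 = 1.
  22 = 4*5 + 2, so a_2 = 4.
  5 = 2*2 + 1, so a_3 = 2.
  2 = 2*1 + 0, so a_4 = 2.
so x = [5; 1, 4, 2, 2].
Convergents (p_i = a_i*p_{i-1} + p_{i-2}, q_i = a_i*q_{i-1} + q_{i-2} with p_{-2}=0, p_{-1}=1, q_{-2}=1, q_{-1}=0), until the denominator exceeds 13:
  i=0: a_0=5, p_0 = 5*1 + 0 = 5, q_0 = 5*0 + 1 = 1.
  i=1: a_1=1, p_1 = 1*5 + 1 = 6, q_1 = 1*1 + 0 = 1.
  i=2: a_2=4, p_2 = 4*6 + 5 = 29, q_2 = 4*1 + 1 = 5.
  i=3: a_3=2, p_3 = 2*29 + 6 = 64, q_3 = 2*5 + 1 = 11.
  i=4: a_4=2, p_4 = 2*64 + 29 = 157, q_4 = 2*11 + 5 = 27.
q_4 = 27 > 13, so the last convergent with denominator <= 13 is p_3/q_3 = 64/11.
The closest fraction with denominator <= 13 is either p_3/q_3 or the intermediate fraction (k*p_3 + p_2)/(k*q_3 + q_2) with the largest k >= 1 whose denominator stays <= 13; these approach x as k grows, and every other convergent or intermediate fraction in range is farther away.
Largest k: floor((13 - q_2)/q_3) = floor((13 - 5)/11) = 0.
Since k = 0, no intermediate fraction beyond p_3/q_3 has denominator <= 13, so the convergent 64/11 is the closest (its error is |157*11 - 64*27|/(27*11) = 1/297).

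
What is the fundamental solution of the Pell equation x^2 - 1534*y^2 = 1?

First expand sqrt(1534) as a continued fraction. With x_i = (sqrt(1534) + m_i)/d_i and (m_0, d_0) = (0, 1): a_0 = floor(sqrt(1534)) = 39, since 39^2 = 1521 <= 1534 < 1600 = 40^2.
Iterate m_{i+1} = d_i*a_i - m_i, d_{i+1} = (1534 - m_{i+1}^2)/d_i, a_{i+1} = floor((a_0 + m_{i+1})/d_{i+1}):
  m_1 = 1*39 - 0 = 39, d_1 = (1534 - 39^2)/1 = 13/1 = 13, a_1 = floor((39 + 39)/13) = 6.
  m_2 = 13*6 - 39 = 39, d_2 = (1534 - 39^2)/13 = 13/13 = 1, a_2 = floor((39 + 39)/1) = 78.
  m_3 = 1*78 - 39 = 39, d_3 = (1534 - 39^2)/1 = 13/1 = 13: (m_3, d_3) = (m_1, d_1) = (39, 13), so from here the quotients repeat a_1, a_2; the period length is 2.
So sqrt(1534) = [39; (6, 78)] with period length k = 2.
k is even, so the fundamental solution of x^2 - 1534y^2 = 1 is (p_{k-1}, q_{k-1}) = (p_1, q_1); compute convergents through index 1.
Convergents (p_i = a_i*p_{i-1} + p_{i-2}, q_i = a_i*q_{i-1} + q_{i-2} with p_{-2}=0, p_{-1}=1, q_{-2}=1, q_{-1}=0):
  i=0: a_0=39, p_0 = 39*1 + 0 = 39, q_0 = 39*0 + 1 = 1.
  i=1: a_1=6, p_1 = 6*39 + 1 = 235, q_1 = 6*1 + 0 = 6.
Check: 235^2 - 1534*6^2 = 55225 - 55224 = 1, so (x, y) = (235, 6) solves the equation, and by the theorem it is the least positive solution.

(x, y) = (235, 6)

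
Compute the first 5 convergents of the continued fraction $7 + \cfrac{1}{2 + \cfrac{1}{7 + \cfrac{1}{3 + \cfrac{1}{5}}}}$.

Using the convergent recurrence p_i = a_i*p_{i-1} + p_{i-2}, q_i = a_i*q_{i-1} + q_{i-2} with p_{-2}=0, p_{-1}=1, q_{-2}=1, q_{-1}=0:
  i=0: a_0=7, p_0 = 7*1 + 0 = 7, q_0 = 7*0 + 1 = 1.
  i=1: a_1=2, p_1 = 2*7 + 1 = 15, q_1 = 2*1 + 0 = 2.
  i=2: a_2=7, p_2 = 7*15 + 7 = 112, q_2 = 7*2 + 1 = 15.
  i=3: a_3=3, p_3 = 3*112 + 15 = 351, q_3 = 3*15 + 2 = 47.
  i=4: a_4=5, p_4 = 5*351 + 112 = 1867, q_4 = 5*47 + 15 = 250.

7/1, 15/2, 112/15, 351/47, 1867/250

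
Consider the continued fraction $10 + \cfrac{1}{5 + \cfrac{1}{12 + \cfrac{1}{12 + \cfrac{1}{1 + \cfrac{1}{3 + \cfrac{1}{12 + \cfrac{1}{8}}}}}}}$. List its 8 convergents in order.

Using the convergent recurrence p_i = a_i*p_{i-1} + p_{i-2}, q_i = a_i*q_{i-1} + q_{i-2} with p_{-2}=0, p_{-1}=1, q_{-2}=1, q_{-1}=0:
  i=0: a_0=10, p_0 = 10*1 + 0 = 10, q_0 = 10*0 + 1 = 1.
  i=1: a_1=5, p_1 = 5*10 + 1 = 51, q_1 = 5*1 + 0 = 5.
  i=2: a_2=12, p_2 = 12*51 + 10 = 622, q_2 = 12*5 + 1 = 61.
  i=3: a_3=12, p_3 = 12*622 + 51 = 7515, q_3 = 12*61 + 5 = 737.
  i=4: a_4=1, p_4 = 1*7515 + 622 = 8137, q_4 = 1*737 + 61 = 798.
  i=5: a_5=3, p_5 = 3*8137 + 7515 = 31926, q_5 = 3*798 + 737 = 3131.
  i=6: a_6=12, p_6 = 12*31926 + 8137 = 391249, q_6 = 12*3131 + 798 = 38370.
  i=7: a_7=8, p_7 = 8*391249 + 31926 = 3161918, q_7 = 8*38370 + 3131 = 310091.

10/1, 51/5, 622/61, 7515/737, 8137/798, 31926/3131, 391249/38370, 3161918/310091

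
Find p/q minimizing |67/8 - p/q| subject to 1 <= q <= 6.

Expand x = 67/8 as a continued fraction with the Euclidean algorithm:
  67 = 8*8 + 3, so a_0 = 8.
  8 = 2*3 + 2, so a_1 = 2.
  3 = 1*2 + 1, so a_2 = 1.
  2 = 2*1 + 0, so a_3 = 2.
so x = [8; 2, 1, 2].
Convergents (p_i = a_i*p_{i-1} + p_{i-2}, q_i = a_i*q_{i-1} + q_{i-2} with p_{-2}=0, p_{-1}=1, q_{-2}=1, q_{-1}=0), until the denominator exceeds 6:
  i=0: a_0=8, p_0 = 8*1 + 0 = 8, q_0 = 8*0 + 1 = 1.
  i=1: a_1=2, p_1 = 2*8 + 1 = 17, q_1 = 2*1 + 0 = 2.
  i=2: a_2=1, p_2 = 1*17 + 8 = 25, q_2 = 1*2 + 1 = 3.
  i=3: a_3=2, p_3 = 2*25 + 17 = 67, q_3 = 2*3 + 2 = 8.
q_3 = 8 > 6, so the last convergent with denominator <= 6 is p_2/q_2 = 25/3.
The closest fraction with denominator <= 6 is either p_2/q_2 or the intermediate fraction (k*p_2 + p_1)/(k*q_2 + q_1) with the largest k >= 1 whose denominator stays <= 6; these approach x as k grows, and every other convergent or intermediate fraction in range is farther away.
Largest k: floor((6 - q_1)/q_2) = floor((6 - 2)/3) = 1.
That gives (1*25 + 17)/(1*3 + 2) = 42/5.
Compare the errors: |x - 25/3| = |67*3 - 25*8|/(8*3) = 1/24, and |x - 42/5| = |67*5 - 42*8|/(8*5) = 1/40.
Cross-multiplying, 1*24 = 24 < 40 = 1*40, so 1/40 is smaller: the intermediate fraction 42/5 is closer to x than 25/3.

42/5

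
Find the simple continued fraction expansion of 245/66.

[3; 1, 2, 2, 9]

Run the Euclidean algorithm on 245 and 66; the successive quotients are the partial quotients a_0, a_1, ... (each step inverts the fractional part left over by the previous one):
  245 = 3*66 + 47, so a_0 = 3.
  66 = 1*47 + 19, so a_1 = 1.
  47 = 2*19 + 9, so a_2 = 2.
  19 = 2*9 + 1, so a_3 = 2.
  9 = 9*1 + 0, so a_4 = 9.
The remainder reaches 0 after 5 divisions, so the expansion has 5 partial quotients, read off in order.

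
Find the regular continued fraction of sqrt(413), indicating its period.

[20; (3, 9, 1, 4, 1, 9, 3, 40)]

Write x_i = (sqrt(413) + m_i)/d_i with (m_0, d_0) = (0, 1). a_0 = floor(sqrt(413)) = 20, since 20^2 = 400 <= 413 < 441 = 21^2.
Iterate m_{i+1} = d_i*a_i - m_i, d_{i+1} = (413 - m_{i+1}^2)/d_i, a_{i+1} = floor((a_0 + m_{i+1})/d_{i+1}):
  m_1 = 1*20 - 0 = 20, d_1 = (413 - 20^2)/1 = 13/1 = 13, a_1 = floor((20 + 20)/13) = 3.
  m_2 = 13*3 - 20 = 19, d_2 = (413 - 19^2)/13 = 52/13 = 4, a_2 = floor((20 + 19)/4) = 9.
  m_3 = 4*9 - 19 = 17, d_3 = (413 - 17^2)/4 = 124/4 = 31, a_3 = floor((20 + 17)/31) = 1.
  m_4 = 31*1 - 17 = 14, d_4 = (413 - 14^2)/31 = 217/31 = 7, a_4 = floor((20 + 14)/7) = 4.
  m_5 = 7*4 - 14 = 14, d_5 = (413 - 14^2)/7 = 217/7 = 31, a_5 = floor((20 + 14)/31) = 1.
  m_6 = 31*1 - 14 = 17, d_6 = (413 - 17^2)/31 = 124/31 = 4, a_6 = floor((20 + 17)/4) = 9.
  m_7 = 4*9 - 17 = 19, d_7 = (413 - 19^2)/4 = 52/4 = 13, a_7 = floor((20 + 19)/13) = 3.
  m_8 = 13*3 - 19 = 20, d_8 = (413 - 20^2)/13 = 13/13 = 1, a_8 = floor((20 + 20)/1) = 40.
  m_9 = 1*40 - 20 = 20, d_9 = (413 - 20^2)/1 = 13/1 = 13: (m_9, d_9) = (m_1, d_1) = (20, 13), so from here the quotients repeat a_1, ..., a_8; the period length is 8.
Hence the expansion of sqrt(413) is a_0 = 20 followed by the repeating block 3, 9, 1, 4, 1, 9, 3, 40 (period 8).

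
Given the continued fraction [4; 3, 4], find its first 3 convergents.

4/1, 13/3, 56/13

Using the convergent recurrence p_i = a_i*p_{i-1} + p_{i-2}, q_i = a_i*q_{i-1} + q_{i-2} with p_{-2}=0, p_{-1}=1, q_{-2}=1, q_{-1}=0:
  i=0: a_0=4, p_0 = 4*1 + 0 = 4, q_0 = 4*0 + 1 = 1.
  i=1: a_1=3, p_1 = 3*4 + 1 = 13, q_1 = 3*1 + 0 = 3.
  i=2: a_2=4, p_2 = 4*13 + 4 = 56, q_2 = 4*3 + 1 = 13.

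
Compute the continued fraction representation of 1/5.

[0; 5]

Run the Euclidean algorithm on 1 and 5; the successive quotients are the partial quotients a_0, a_1, ... (each step inverts the fractional part left over by the previous one):
  1 = 0*5 + 1, so a_0 = 0.
  5 = 5*1 + 0, so a_1 = 5.
The remainder reaches 0 after 2 divisions, so the expansion has 2 partial quotients, read off in order.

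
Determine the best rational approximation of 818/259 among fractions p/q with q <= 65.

Expand x = 818/259 as a continued fraction with the Euclidean algorithm:
  818 = 3*259 + 41, so a_0 = 3.
  259 = 6*41 + 13, so a_1 = 6.
  41 = 3*13 + 2, so a_2 = 3.
  13 = 6*2 + 1, so a_3 = 6.
  2 = 2*1 + 0, so a_4 = 2.
so x = [3; 6, 3, 6, 2].
Convergents (p_i = a_i*p_{i-1} + p_{i-2}, q_i = a_i*q_{i-1} + q_{i-2} with p_{-2}=0, p_{-1}=1, q_{-2}=1, q_{-1}=0), until the denominator exceeds 65:
  i=0: a_0=3, p_0 = 3*1 + 0 = 3, q_0 = 3*0 + 1 = 1.
  i=1: a_1=6, p_1 = 6*3 + 1 = 19, q_1 = 6*1 + 0 = 6.
  i=2: a_2=3, p_2 = 3*19 + 3 = 60, q_2 = 3*6 + 1 = 19.
  i=3: a_3=6, p_3 = 6*60 + 19 = 379, q_3 = 6*19 + 6 = 120.
q_3 = 120 > 65, so the last convergent with denominator <= 65 is p_2/q_2 = 60/19.
The closest fraction with denominator <= 65 is either p_2/q_2 or the intermediate fraction (k*p_2 + p_1)/(k*q_2 + q_1) with the largest k >= 1 whose denominator stays <= 65; these approach x as k grows, and every other convergent or intermediate fraction in range is farther away.
Largest k: floor((65 - q_1)/q_2) = floor((65 - 6)/19) = 3.
That gives (3*60 + 19)/(3*19 + 6) = 199/63.
Compare the errors: |x - 60/19| = |818*19 - 60*259|/(259*19) = 2/4921, and |x - 199/63| = |818*63 - 199*259|/(259*63) = 7/16317.
Cross-multiplying, 2*16317 = 32634 < 34447 = 7*4921, so 2/4921 is smaller: the convergent 60/19 is closer to x than 199/63.

60/19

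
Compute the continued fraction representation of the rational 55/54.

[1; 54]

Run the Euclidean algorithm on 55 and 54; the successive quotients are the partial quotients a_0, a_1, ... (each step inverts the fractional part left over by the previous one):
  55 = 1*54 + 1, so a_0 = 1.
  54 = 54*1 + 0, so a_1 = 54.
The remainder reaches 0 after 2 divisions, so the expansion has 2 partial quotients, read off in order.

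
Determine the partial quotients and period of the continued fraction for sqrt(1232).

Write x_i = (sqrt(1232) + m_i)/d_i with (m_0, d_0) = (0, 1). a_0 = floor(sqrt(1232)) = 35, since 35^2 = 1225 <= 1232 < 1296 = 36^2.
Iterate m_{i+1} = d_i*a_i - m_i, d_{i+1} = (1232 - m_{i+1}^2)/d_i, a_{i+1} = floor((a_0 + m_{i+1})/d_{i+1}):
  m_1 = 1*35 - 0 = 35, d_1 = (1232 - 35^2)/1 = 7/1 = 7, a_1 = floor((35 + 35)/7) = 10.
  m_2 = 7*10 - 35 = 35, d_2 = (1232 - 35^2)/7 = 7/7 = 1, a_2 = floor((35 + 35)/1) = 70.
  m_3 = 1*70 - 35 = 35, d_3 = (1232 - 35^2)/1 = 7/1 = 7: (m_3, d_3) = (m_1, d_1) = (35, 7), so from here the quotients repeat a_1, a_2; the period length is 2.
Hence the expansion of sqrt(1232) is a_0 = 35 followed by the repeating block 10, 70 (period 2).

[35; (10, 70)]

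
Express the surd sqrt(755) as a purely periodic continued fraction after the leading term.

Write x_i = (sqrt(755) + m_i)/d_i with (m_0, d_0) = (0, 1). a_0 = floor(sqrt(755)) = 27, since 27^2 = 729 <= 755 < 784 = 28^2.
Iterate m_{i+1} = d_i*a_i - m_i, d_{i+1} = (755 - m_{i+1}^2)/d_i, a_{i+1} = floor((a_0 + m_{i+1})/d_{i+1}):
  m_1 = 1*27 - 0 = 27, d_1 = (755 - 27^2)/1 = 26/1 = 26, a_1 = floor((27 + 27)/26) = 2.
  m_2 = 26*2 - 27 = 25, d_2 = (755 - 25^2)/26 = 130/26 = 5, a_2 = floor((27 + 25)/5) = 10.
  m_3 = 5*10 - 25 = 25, d_3 = (755 - 25^2)/5 = 130/5 = 26, a_3 = floor((27 + 25)/26) = 2.
  m_4 = 26*2 - 25 = 27, d_4 = (755 - 27^2)/26 = 26/26 = 1, a_4 = floor((27 + 27)/1) = 54.
  m_5 = 1*54 - 27 = 27, d_5 = (755 - 27^2)/1 = 26/1 = 26: (m_5, d_5) = (m_1, d_1) = (27, 26), so from here the quotients repeat a_1, ..., a_4; the period length is 4.
Hence the expansion of sqrt(755) is a_0 = 27 followed by the repeating block 2, 10, 2, 54 (period 4).

[27; (2, 10, 2, 54)]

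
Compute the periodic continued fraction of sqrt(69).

Write x_i = (sqrt(69) + m_i)/d_i with (m_0, d_0) = (0, 1). a_0 = floor(sqrt(69)) = 8, since 8^2 = 64 <= 69 < 81 = 9^2.
Iterate m_{i+1} = d_i*a_i - m_i, d_{i+1} = (69 - m_{i+1}^2)/d_i, a_{i+1} = floor((a_0 + m_{i+1})/d_{i+1}):
  m_1 = 1*8 - 0 = 8, d_1 = (69 - 8^2)/1 = 5/1 = 5, a_1 = floor((8 + 8)/5) = 3.
  m_2 = 5*3 - 8 = 7, d_2 = (69 - 7^2)/5 = 20/5 = 4, a_2 = floor((8 + 7)/4) = 3.
  m_3 = 4*3 - 7 = 5, d_3 = (69 - 5^2)/4 = 44/4 = 11, a_3 = floor((8 + 5)/11) = 1.
  m_4 = 11*1 - 5 = 6, d_4 = (69 - 6^2)/11 = 33/11 = 3, a_4 = floor((8 + 6)/3) = 4.
  m_5 = 3*4 - 6 = 6, d_5 = (69 - 6^2)/3 = 33/3 = 11, a_5 = floor((8 + 6)/11) = 1.
  m_6 = 11*1 - 6 = 5, d_6 = (69 - 5^2)/11 = 44/11 = 4, a_6 = floor((8 + 5)/4) = 3.
  m_7 = 4*3 - 5 = 7, d_7 = (69 - 7^2)/4 = 20/4 = 5, a_7 = floor((8 + 7)/5) = 3.
  m_8 = 5*3 - 7 = 8, d_8 = (69 - 8^2)/5 = 5/5 = 1, a_8 = floor((8 + 8)/1) = 16.
  m_9 = 1*16 - 8 = 8, d_9 = (69 - 8^2)/1 = 5/1 = 5: (m_9, d_9) = (m_1, d_1) = (8, 5), so from here the quotients repeat a_1, ..., a_8; the period length is 8.
Hence the expansion of sqrt(69) is a_0 = 8 followed by the repeating block 3, 3, 1, 4, 1, 3, 3, 16 (period 8).

[8; (3, 3, 1, 4, 1, 3, 3, 16)]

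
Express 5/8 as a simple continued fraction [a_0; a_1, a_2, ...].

Run the Euclidean algorithm on 5 and 8; the successive quotients are the partial quotients a_0, a_1, ... (each step inverts the fractional part left over by the previous one):
  5 = 0*8 + 5, so a_0 = 0.
  8 = 1*5 + 3, so a_1 = 1.
  5 = 1*3 + 2, so a_2 = 1.
  3 = 1*2 + 1, so a_3 = 1.
  2 = 2*1 + 0, so a_4 = 2.
The remainder reaches 0 after 5 divisions, so the expansion has 5 partial quotients, read off in order.

[0; 1, 1, 1, 2]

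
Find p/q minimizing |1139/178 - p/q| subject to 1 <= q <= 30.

32/5

Expand x = 1139/178 as a continued fraction with the Euclidean algorithm:
  1139 = 6*178 + 71, so a_0 = 6.
  178 = 2*71 + 36, so a_1 = 2.
  71 = 1*36 + 35, so a_2 = 1.
  36 = 1*35 + 1, so a_3 = 1.
  35 = 35*1 + 0, so a_4 = 35.
so x = [6; 2, 1, 1, 35].
Convergents (p_i = a_i*p_{i-1} + p_{i-2}, q_i = a_i*q_{i-1} + q_{i-2} with p_{-2}=0, p_{-1}=1, q_{-2}=1, q_{-1}=0), until the denominator exceeds 30:
  i=0: a_0=6, p_0 = 6*1 + 0 = 6, q_0 = 6*0 + 1 = 1.
  i=1: a_1=2, p_1 = 2*6 + 1 = 13, q_1 = 2*1 + 0 = 2.
  i=2: a_2=1, p_2 = 1*13 + 6 = 19, q_2 = 1*2 + 1 = 3.
  i=3: a_3=1, p_3 = 1*19 + 13 = 32, q_3 = 1*3 + 2 = 5.
  i=4: a_4=35, p_4 = 35*32 + 19 = 1139, q_4 = 35*5 + 3 = 178.
q_4 = 178 > 30, so the last convergent with denominator <= 30 is p_3/q_3 = 32/5.
The closest fraction with denominator <= 30 is either p_3/q_3 or the intermediate fraction (k*p_3 + p_2)/(k*q_3 + q_2) with the largest k >= 1 whose denominator stays <= 30; these approach x as k grows, and every other convergent or intermediate fraction in range is farther away.
Largest k: floor((30 - q_2)/q_3) = floor((30 - 3)/5) = 5.
That gives (5*32 + 19)/(5*5 + 3) = 179/28.
Compare the errors: |x - 32/5| = |1139*5 - 32*178|/(178*5) = 1/890, and |x - 179/28| = |1139*28 - 179*178|/(178*28) = 30/4984.
Cross-multiplying, 1*4984 = 4984 < 26700 = 30*890, so 1/890 is smaller: the convergent 32/5 is closer to x than 179/28.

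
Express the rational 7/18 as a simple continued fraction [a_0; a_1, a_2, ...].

[0; 2, 1, 1, 3]

Run the Euclidean algorithm on 7 and 18; the successive quotients are the partial quotients a_0, a_1, ... (each step inverts the fractional part left over by the previous one):
  7 = 0*18 + 7, so a_0 = 0.
  18 = 2*7 + 4, so a_1 = 2.
  7 = 1*4 + 3, so a_2 = 1.
  4 = 1*3 + 1, so a_3 = 1.
  3 = 3*1 + 0, so a_4 = 3.
The remainder reaches 0 after 5 divisions, so the expansion has 5 partial quotients, read off in order.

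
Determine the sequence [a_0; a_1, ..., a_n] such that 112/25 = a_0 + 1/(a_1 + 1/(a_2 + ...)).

Run the Euclidean algorithm on 112 and 25; the successive quotients are the partial quotients a_0, a_1, ... (each step inverts the fractional part left over by the previous one):
  112 = 4*25 + 12, so a_0 = 4.
  25 = 2*12 + 1, so a_1 = 2.
  12 = 12*1 + 0, so a_2 = 12.
The remainder reaches 0 after 3 divisions, so the expansion has 3 partial quotients, read off in order.

[4; 2, 12]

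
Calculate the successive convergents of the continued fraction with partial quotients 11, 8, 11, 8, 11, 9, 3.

11/1, 89/8, 990/89, 8009/720, 89089/8009, 809810/72801, 2518519/226412

Using the convergent recurrence p_i = a_i*p_{i-1} + p_{i-2}, q_i = a_i*q_{i-1} + q_{i-2} with p_{-2}=0, p_{-1}=1, q_{-2}=1, q_{-1}=0:
  i=0: a_0=11, p_0 = 11*1 + 0 = 11, q_0 = 11*0 + 1 = 1.
  i=1: a_1=8, p_1 = 8*11 + 1 = 89, q_1 = 8*1 + 0 = 8.
  i=2: a_2=11, p_2 = 11*89 + 11 = 990, q_2 = 11*8 + 1 = 89.
  i=3: a_3=8, p_3 = 8*990 + 89 = 8009, q_3 = 8*89 + 8 = 720.
  i=4: a_4=11, p_4 = 11*8009 + 990 = 89089, q_4 = 11*720 + 89 = 8009.
  i=5: a_5=9, p_5 = 9*89089 + 8009 = 809810, q_5 = 9*8009 + 720 = 72801.
  i=6: a_6=3, p_6 = 3*809810 + 89089 = 2518519, q_6 = 3*72801 + 8009 = 226412.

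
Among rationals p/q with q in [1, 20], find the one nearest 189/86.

11/5

Expand x = 189/86 as a continued fraction with the Euclidean algorithm:
  189 = 2*86 + 17, so a_0 = 2.
  86 = 5*17 + 1, so a_1 = 5.
  17 = 17*1 + 0, so a_2 = 17.
so x = [2; 5, 17].
Convergents (p_i = a_i*p_{i-1} + p_{i-2}, q_i = a_i*q_{i-1} + q_{i-2} with p_{-2}=0, p_{-1}=1, q_{-2}=1, q_{-1}=0), until the denominator exceeds 20:
  i=0: a_0=2, p_0 = 2*1 + 0 = 2, q_0 = 2*0 + 1 = 1.
  i=1: a_1=5, p_1 = 5*2 + 1 = 11, q_1 = 5*1 + 0 = 5.
  i=2: a_2=17, p_2 = 17*11 + 2 = 189, q_2 = 17*5 + 1 = 86.
q_2 = 86 > 20, so the last convergent with denominator <= 20 is p_1/q_1 = 11/5.
The closest fraction with denominator <= 20 is either p_1/q_1 or the intermediate fraction (k*p_1 + p_0)/(k*q_1 + q_0) with the largest k >= 1 whose denominator stays <= 20; these approach x as k grows, and every other convergent or intermediate fraction in range is farther away.
Largest k: floor((20 - q_0)/q_1) = floor((20 - 1)/5) = 3.
That gives (3*11 + 2)/(3*5 + 1) = 35/16.
Compare the errors: |x - 11/5| = |189*5 - 11*86|/(86*5) = 1/430, and |x - 35/16| = |189*16 - 35*86|/(86*16) = 14/1376.
Cross-multiplying, 1*1376 = 1376 < 6020 = 14*430, so 1/430 is smaller: the convergent 11/5 is closer to x than 35/16.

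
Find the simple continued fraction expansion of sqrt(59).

Write x_i = (sqrt(59) + m_i)/d_i with (m_0, d_0) = (0, 1). a_0 = floor(sqrt(59)) = 7, since 7^2 = 49 <= 59 < 64 = 8^2.
Iterate m_{i+1} = d_i*a_i - m_i, d_{i+1} = (59 - m_{i+1}^2)/d_i, a_{i+1} = floor((a_0 + m_{i+1})/d_{i+1}):
  m_1 = 1*7 - 0 = 7, d_1 = (59 - 7^2)/1 = 10/1 = 10, a_1 = floor((7 + 7)/10) = 1.
  m_2 = 10*1 - 7 = 3, d_2 = (59 - 3^2)/10 = 50/10 = 5, a_2 = floor((7 + 3)/5) = 2.
  m_3 = 5*2 - 3 = 7, d_3 = (59 - 7^2)/5 = 10/5 = 2, a_3 = floor((7 + 7)/2) = 7.
  m_4 = 2*7 - 7 = 7, d_4 = (59 - 7^2)/2 = 10/2 = 5, a_4 = floor((7 + 7)/5) = 2.
  m_5 = 5*2 - 7 = 3, d_5 = (59 - 3^2)/5 = 50/5 = 10, a_5 = floor((7 + 3)/10) = 1.
  m_6 = 10*1 - 3 = 7, d_6 = (59 - 7^2)/10 = 10/10 = 1, a_6 = floor((7 + 7)/1) = 14.
  m_7 = 1*14 - 7 = 7, d_7 = (59 - 7^2)/1 = 10/1 = 10: (m_7, d_7) = (m_1, d_1) = (7, 10), so from here the quotients repeat a_1, ..., a_6; the period length is 6.
Hence the expansion of sqrt(59) is a_0 = 7 followed by the repeating block 1, 2, 7, 2, 1, 14 (period 6).

[7; (1, 2, 7, 2, 1, 14)]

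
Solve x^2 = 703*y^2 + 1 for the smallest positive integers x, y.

First expand sqrt(703) as a continued fraction. With x_i = (sqrt(703) + m_i)/d_i and (m_0, d_0) = (0, 1): a_0 = floor(sqrt(703)) = 26, since 26^2 = 676 <= 703 < 729 = 27^2.
Iterate m_{i+1} = d_i*a_i - m_i, d_{i+1} = (703 - m_{i+1}^2)/d_i, a_{i+1} = floor((a_0 + m_{i+1})/d_{i+1}):
  m_1 = 1*26 - 0 = 26, d_1 = (703 - 26^2)/1 = 27/1 = 27, a_1 = floor((26 + 26)/27) = 1.
  m_2 = 27*1 - 26 = 1, d_2 = (703 - 1^2)/27 = 702/27 = 26, a_2 = floor((26 + 1)/26) = 1.
  m_3 = 26*1 - 1 = 25, d_3 = (703 - 25^2)/26 = 78/26 = 3, a_3 = floor((26 + 25)/3) = 17.
  m_4 = 3*17 - 25 = 26, d_4 = (703 - 26^2)/3 = 27/3 = 9, a_4 = floor((26 + 26)/9) = 5.
  m_5 = 9*5 - 26 = 19, d_5 = (703 - 19^2)/9 = 342/9 = 38, a_5 = floor((26 + 19)/38) = 1.
  m_6 = 38*1 - 19 = 19, d_6 = (703 - 19^2)/38 = 342/38 = 9, a_6 = floor((26 + 19)/9) = 5.
  m_7 = 9*5 - 19 = 26, d_7 = (703 - 26^2)/9 = 27/9 = 3, a_7 = floor((26 + 26)/3) = 17.
  m_8 = 3*17 - 26 = 25, d_8 = (703 - 25^2)/3 = 78/3 = 26, a_8 = floor((26 + 25)/26) = 1.
  m_9 = 26*1 - 25 = 1, d_9 = (703 - 1^2)/26 = 702/26 = 27, a_9 = floor((26 + 1)/27) = 1.
  m_10 = 27*1 - 1 = 26, d_10 = (703 - 26^2)/27 = 27/27 = 1, a_10 = floor((26 + 26)/1) = 52.
  m_11 = 1*52 - 26 = 26, d_11 = (703 - 26^2)/1 = 27/1 = 27: (m_11, d_11) = (m_1, d_1) = (26, 27), so from here the quotients repeat a_1, ..., a_10; the period length is 10.
So sqrt(703) = [26; (1, 1, 17, 5, 1, 5, 17, 1, 1, 52)] with period length k = 10.
k is even, so the fundamental solution of x^2 - 703y^2 = 1 is (p_{k-1}, q_{k-1}) = (p_9, q_9); compute convergents through index 9.
Convergents (p_i = a_i*p_{i-1} + p_{i-2}, q_i = a_i*q_{i-1} + q_{i-2} with p_{-2}=0, p_{-1}=1, q_{-2}=1, q_{-1}=0):
  i=0: a_0=26, p_0 = 26*1 + 0 = 26, q_0 = 26*0 + 1 = 1.
  i=1: a_1=1, p_1 = 1*26 + 1 = 27, q_1 = 1*1 + 0 = 1.
  i=2: a_2=1, p_2 = 1*27 + 26 = 53, q_2 = 1*1 + 1 = 2.
  i=3: a_3=17, p_3 = 17*53 + 27 = 928, q_3 = 17*2 + 1 = 35.
  i=4: a_4=5, p_4 = 5*928 + 53 = 4693, q_4 = 5*35 + 2 = 177.
  i=5: a_5=1, p_5 = 1*4693 + 928 = 5621, q_5 = 1*177 + 35 = 212.
  i=6: a_6=5, p_6 = 5*5621 + 4693 = 32798, q_6 = 5*212 + 177 = 1237.
  i=7: a_7=17, p_7 = 17*32798 + 5621 = 563187, q_7 = 17*1237 + 212 = 21241.
  i=8: a_8=1, p_8 = 1*563187 + 32798 = 595985, q_8 = 1*21241 + 1237 = 22478.
  i=9: a_9=1, p_9 = 1*595985 + 563187 = 1159172, q_9 = 1*22478 + 21241 = 43719.
Check: 1159172^2 - 703*43719^2 = 1343679725584 - 1343679725583 = 1, so (x, y) = (1159172, 43719) solves the equation, and by the theorem it is the least positive solution.

(x, y) = (1159172, 43719)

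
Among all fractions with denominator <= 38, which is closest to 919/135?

177/26

Expand x = 919/135 as a continued fraction with the Euclidean algorithm:
  919 = 6*135 + 109, so a_0 = 6.
  135 = 1*109 + 26, so a_1 = 1.
  109 = 4*26 + 5, so a_2 = 4.
  26 = 5*5 + 1, so a_3 = 5.
  5 = 5*1 + 0, so a_4 = 5.
so x = [6; 1, 4, 5, 5].
Convergents (p_i = a_i*p_{i-1} + p_{i-2}, q_i = a_i*q_{i-1} + q_{i-2} with p_{-2}=0, p_{-1}=1, q_{-2}=1, q_{-1}=0), until the denominator exceeds 38:
  i=0: a_0=6, p_0 = 6*1 + 0 = 6, q_0 = 6*0 + 1 = 1.
  i=1: a_1=1, p_1 = 1*6 + 1 = 7, q_1 = 1*1 + 0 = 1.
  i=2: a_2=4, p_2 = 4*7 + 6 = 34, q_2 = 4*1 + 1 = 5.
  i=3: a_3=5, p_3 = 5*34 + 7 = 177, q_3 = 5*5 + 1 = 26.
  i=4: a_4=5, p_4 = 5*177 + 34 = 919, q_4 = 5*26 + 5 = 135.
q_4 = 135 > 38, so the last convergent with denominator <= 38 is p_3/q_3 = 177/26.
The closest fraction with denominator <= 38 is either p_3/q_3 or the intermediate fraction (k*p_3 + p_2)/(k*q_3 + q_2) with the largest k >= 1 whose denominator stays <= 38; these approach x as k grows, and every other convergent or intermediate fraction in range is farther away.
Largest k: floor((38 - q_2)/q_3) = floor((38 - 5)/26) = 1.
That gives (1*177 + 34)/(1*26 + 5) = 211/31.
Compare the errors: |x - 177/26| = |919*26 - 177*135|/(135*26) = 1/3510, and |x - 211/31| = |919*31 - 211*135|/(135*31) = 4/4185.
Cross-multiplying, 1*4185 = 4185 < 14040 = 4*3510, so 1/3510 is smaller: the convergent 177/26 is closer to x than 211/31.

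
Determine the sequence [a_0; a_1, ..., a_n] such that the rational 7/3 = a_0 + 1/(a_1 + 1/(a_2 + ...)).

[2; 3]

Run the Euclidean algorithm on 7 and 3; the successive quotients are the partial quotients a_0, a_1, ... (each step inverts the fractional part left over by the previous one):
  7 = 2*3 + 1, so a_0 = 2.
  3 = 3*1 + 0, so a_1 = 3.
The remainder reaches 0 after 2 divisions, so the expansion has 2 partial quotients, read off in order.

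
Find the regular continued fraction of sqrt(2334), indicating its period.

[48; (3, 4, 1, 3, 19, 16, 19, 3, 1, 4, 3, 96)]

Write x_i = (sqrt(2334) + m_i)/d_i with (m_0, d_0) = (0, 1). a_0 = floor(sqrt(2334)) = 48, since 48^2 = 2304 <= 2334 < 2401 = 49^2.
Iterate m_{i+1} = d_i*a_i - m_i, d_{i+1} = (2334 - m_{i+1}^2)/d_i, a_{i+1} = floor((a_0 + m_{i+1})/d_{i+1}):
  m_1 = 1*48 - 0 = 48, d_1 = (2334 - 48^2)/1 = 30/1 = 30, a_1 = floor((48 + 48)/30) = 3.
  m_2 = 30*3 - 48 = 42, d_2 = (2334 - 42^2)/30 = 570/30 = 19, a_2 = floor((48 + 42)/19) = 4.
  m_3 = 19*4 - 42 = 34, d_3 = (2334 - 34^2)/19 = 1178/19 = 62, a_3 = floor((48 + 34)/62) = 1.
  m_4 = 62*1 - 34 = 28, d_4 = (2334 - 28^2)/62 = 1550/62 = 25, a_4 = floor((48 + 28)/25) = 3.
  m_5 = 25*3 - 28 = 47, d_5 = (2334 - 47^2)/25 = 125/25 = 5, a_5 = floor((48 + 47)/5) = 19.
  m_6 = 5*19 - 47 = 48, d_6 = (2334 - 48^2)/5 = 30/5 = 6, a_6 = floor((48 + 48)/6) = 16.
  m_7 = 6*16 - 48 = 48, d_7 = (2334 - 48^2)/6 = 30/6 = 5, a_7 = floor((48 + 48)/5) = 19.
  m_8 = 5*19 - 48 = 47, d_8 = (2334 - 47^2)/5 = 125/5 = 25, a_8 = floor((48 + 47)/25) = 3.
  m_9 = 25*3 - 47 = 28, d_9 = (2334 - 28^2)/25 = 1550/25 = 62, a_9 = floor((48 + 28)/62) = 1.
  m_10 = 62*1 - 28 = 34, d_10 = (2334 - 34^2)/62 = 1178/62 = 19, a_10 = floor((48 + 34)/19) = 4.
  m_11 = 19*4 - 34 = 42, d_11 = (2334 - 42^2)/19 = 570/19 = 30, a_11 = floor((48 + 42)/30) = 3.
  m_12 = 30*3 - 42 = 48, d_12 = (2334 - 48^2)/30 = 30/30 = 1, a_12 = floor((48 + 48)/1) = 96.
  m_13 = 1*96 - 48 = 48, d_13 = (2334 - 48^2)/1 = 30/1 = 30: (m_13, d_13) = (m_1, d_1) = (48, 30), so from here the quotients repeat a_1, ..., a_12; the period length is 12.
Hence the expansion of sqrt(2334) is a_0 = 48 followed by the repeating block 3, 4, 1, 3, 19, 16, 19, 3, 1, 4, 3, 96 (period 12).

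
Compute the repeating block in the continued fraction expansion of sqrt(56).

Write x_i = (sqrt(56) + m_i)/d_i with (m_0, d_0) = (0, 1). a_0 = floor(sqrt(56)) = 7, since 7^2 = 49 <= 56 < 64 = 8^2.
Iterate m_{i+1} = d_i*a_i - m_i, d_{i+1} = (56 - m_{i+1}^2)/d_i, a_{i+1} = floor((a_0 + m_{i+1})/d_{i+1}):
  m_1 = 1*7 - 0 = 7, d_1 = (56 - 7^2)/1 = 7/1 = 7, a_1 = floor((7 + 7)/7) = 2.
  m_2 = 7*2 - 7 = 7, d_2 = (56 - 7^2)/7 = 7/7 = 1, a_2 = floor((7 + 7)/1) = 14.
  m_3 = 1*14 - 7 = 7, d_3 = (56 - 7^2)/1 = 7/1 = 7: (m_3, d_3) = (m_1, d_1) = (7, 7), so from here the quotients repeat a_1, a_2; the period length is 2.
Hence the expansion of sqrt(56) is a_0 = 7 followed by the repeating block 2, 14 (period 2).

[7; (2, 14)]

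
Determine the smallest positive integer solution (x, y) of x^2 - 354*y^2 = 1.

First expand sqrt(354) as a continued fraction. With x_i = (sqrt(354) + m_i)/d_i and (m_0, d_0) = (0, 1): a_0 = floor(sqrt(354)) = 18, since 18^2 = 324 <= 354 < 361 = 19^2.
Iterate m_{i+1} = d_i*a_i - m_i, d_{i+1} = (354 - m_{i+1}^2)/d_i, a_{i+1} = floor((a_0 + m_{i+1})/d_{i+1}):
  m_1 = 1*18 - 0 = 18, d_1 = (354 - 18^2)/1 = 30/1 = 30, a_1 = floor((18 + 18)/30) = 1.
  m_2 = 30*1 - 18 = 12, d_2 = (354 - 12^2)/30 = 210/30 = 7, a_2 = floor((18 + 12)/7) = 4.
  m_3 = 7*4 - 12 = 16, d_3 = (354 - 16^2)/7 = 98/7 = 14, a_3 = floor((18 + 16)/14) = 2.
  m_4 = 14*2 - 16 = 12, d_4 = (354 - 12^2)/14 = 210/14 = 15, a_4 = floor((18 + 12)/15) = 2.
  m_5 = 15*2 - 12 = 18, d_5 = (354 - 18^2)/15 = 30/15 = 2, a_5 = floor((18 + 18)/2) = 18.
  m_6 = 2*18 - 18 = 18, d_6 = (354 - 18^2)/2 = 30/2 = 15, a_6 = floor((18 + 18)/15) = 2.
  m_7 = 15*2 - 18 = 12, d_7 = (354 - 12^2)/15 = 210/15 = 14, a_7 = floor((18 + 12)/14) = 2.
  m_8 = 14*2 - 12 = 16, d_8 = (354 - 16^2)/14 = 98/14 = 7, a_8 = floor((18 + 16)/7) = 4.
  m_9 = 7*4 - 16 = 12, d_9 = (354 - 12^2)/7 = 210/7 = 30, a_9 = floor((18 + 12)/30) = 1.
  m_10 = 30*1 - 12 = 18, d_10 = (354 - 18^2)/30 = 30/30 = 1, a_10 = floor((18 + 18)/1) = 36.
  m_11 = 1*36 - 18 = 18, d_11 = (354 - 18^2)/1 = 30/1 = 30: (m_11, d_11) = (m_1, d_1) = (18, 30), so from here the quotients repeat a_1, ..., a_10; the period length is 10.
So sqrt(354) = [18; (1, 4, 2, 2, 18, 2, 2, 4, 1, 36)] with period length k = 10.
k is even, so the fundamental solution of x^2 - 354y^2 = 1 is (p_{k-1}, q_{k-1}) = (p_9, q_9); compute convergents through index 9.
Convergents (p_i = a_i*p_{i-1} + p_{i-2}, q_i = a_i*q_{i-1} + q_{i-2} with p_{-2}=0, p_{-1}=1, q_{-2}=1, q_{-1}=0):
  i=0: a_0=18, p_0 = 18*1 + 0 = 18, q_0 = 18*0 + 1 = 1.
  i=1: a_1=1, p_1 = 1*18 + 1 = 19, q_1 = 1*1 + 0 = 1.
  i=2: a_2=4, p_2 = 4*19 + 18 = 94, q_2 = 4*1 + 1 = 5.
  i=3: a_3=2, p_3 = 2*94 + 19 = 207, q_3 = 2*5 + 1 = 11.
  i=4: a_4=2, p_4 = 2*207 + 94 = 508, q_4 = 2*11 + 5 = 27.
  i=5: a_5=18, p_5 = 18*508 + 207 = 9351, q_5 = 18*27 + 11 = 497.
  i=6: a_6=2, p_6 = 2*9351 + 508 = 19210, q_6 = 2*497 + 27 = 1021.
  i=7: a_7=2, p_7 = 2*19210 + 9351 = 47771, q_7 = 2*1021 + 497 = 2539.
  i=8: a_8=4, p_8 = 4*47771 + 19210 = 210294, q_8 = 4*2539 + 1021 = 11177.
  i=9: a_9=1, p_9 = 1*210294 + 47771 = 258065, q_9 = 1*11177 + 2539 = 13716.
Check: 258065^2 - 354*13716^2 = 66597544225 - 66597544224 = 1, so (x, y) = (258065, 13716) solves the equation, and by the theorem it is the least positive solution.

(x, y) = (258065, 13716)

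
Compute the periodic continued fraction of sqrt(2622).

[51; (4, 1, 6, 1, 1, 16, 1, 1, 6, 1, 4, 102)]

Write x_i = (sqrt(2622) + m_i)/d_i with (m_0, d_0) = (0, 1). a_0 = floor(sqrt(2622)) = 51, since 51^2 = 2601 <= 2622 < 2704 = 52^2.
Iterate m_{i+1} = d_i*a_i - m_i, d_{i+1} = (2622 - m_{i+1}^2)/d_i, a_{i+1} = floor((a_0 + m_{i+1})/d_{i+1}):
  m_1 = 1*51 - 0 = 51, d_1 = (2622 - 51^2)/1 = 21/1 = 21, a_1 = floor((51 + 51)/21) = 4.
  m_2 = 21*4 - 51 = 33, d_2 = (2622 - 33^2)/21 = 1533/21 = 73, a_2 = floor((51 + 33)/73) = 1.
  m_3 = 73*1 - 33 = 40, d_3 = (2622 - 40^2)/73 = 1022/73 = 14, a_3 = floor((51 + 40)/14) = 6.
  m_4 = 14*6 - 40 = 44, d_4 = (2622 - 44^2)/14 = 686/14 = 49, a_4 = floor((51 + 44)/49) = 1.
  m_5 = 49*1 - 44 = 5, d_5 = (2622 - 5^2)/49 = 2597/49 = 53, a_5 = floor((51 + 5)/53) = 1.
  m_6 = 53*1 - 5 = 48, d_6 = (2622 - 48^2)/53 = 318/53 = 6, a_6 = floor((51 + 48)/6) = 16.
  m_7 = 6*16 - 48 = 48, d_7 = (2622 - 48^2)/6 = 318/6 = 53, a_7 = floor((51 + 48)/53) = 1.
  m_8 = 53*1 - 48 = 5, d_8 = (2622 - 5^2)/53 = 2597/53 = 49, a_8 = floor((51 + 5)/49) = 1.
  m_9 = 49*1 - 5 = 44, d_9 = (2622 - 44^2)/49 = 686/49 = 14, a_9 = floor((51 + 44)/14) = 6.
  m_10 = 14*6 - 44 = 40, d_10 = (2622 - 40^2)/14 = 1022/14 = 73, a_10 = floor((51 + 40)/73) = 1.
  m_11 = 73*1 - 40 = 33, d_11 = (2622 - 33^2)/73 = 1533/73 = 21, a_11 = floor((51 + 33)/21) = 4.
  m_12 = 21*4 - 33 = 51, d_12 = (2622 - 51^2)/21 = 21/21 = 1, a_12 = floor((51 + 51)/1) = 102.
  m_13 = 1*102 - 51 = 51, d_13 = (2622 - 51^2)/1 = 21/1 = 21: (m_13, d_13) = (m_1, d_1) = (51, 21), so from here the quotients repeat a_1, ..., a_12; the period length is 12.
Hence the expansion of sqrt(2622) is a_0 = 51 followed by the repeating block 4, 1, 6, 1, 1, 16, 1, 1, 6, 1, 4, 102 (period 12).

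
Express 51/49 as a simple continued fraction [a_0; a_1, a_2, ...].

[1; 24, 2]

Run the Euclidean algorithm on 51 and 49; the successive quotients are the partial quotients a_0, a_1, ... (each step inverts the fractional part left over by the previous one):
  51 = 1*49 + 2, so a_0 = 1.
  49 = 24*2 + 1, so a_1 = 24.
  2 = 2*1 + 0, so a_2 = 2.
The remainder reaches 0 after 3 divisions, so the expansion has 3 partial quotients, read off in order.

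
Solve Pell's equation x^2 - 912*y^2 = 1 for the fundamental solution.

(x, y) = (151, 5)

First expand sqrt(912) as a continued fraction. With x_i = (sqrt(912) + m_i)/d_i and (m_0, d_0) = (0, 1): a_0 = floor(sqrt(912)) = 30, since 30^2 = 900 <= 912 < 961 = 31^2.
Iterate m_{i+1} = d_i*a_i - m_i, d_{i+1} = (912 - m_{i+1}^2)/d_i, a_{i+1} = floor((a_0 + m_{i+1})/d_{i+1}):
  m_1 = 1*30 - 0 = 30, d_1 = (912 - 30^2)/1 = 12/1 = 12, a_1 = floor((30 + 30)/12) = 5.
  m_2 = 12*5 - 30 = 30, d_2 = (912 - 30^2)/12 = 12/12 = 1, a_2 = floor((30 + 30)/1) = 60.
  m_3 = 1*60 - 30 = 30, d_3 = (912 - 30^2)/1 = 12/1 = 12: (m_3, d_3) = (m_1, d_1) = (30, 12), so from here the quotients repeat a_1, a_2; the period length is 2.
So sqrt(912) = [30; (5, 60)] with period length k = 2.
k is even, so the fundamental solution of x^2 - 912y^2 = 1 is (p_{k-1}, q_{k-1}) = (p_1, q_1); compute convergents through index 1.
Convergents (p_i = a_i*p_{i-1} + p_{i-2}, q_i = a_i*q_{i-1} + q_{i-2} with p_{-2}=0, p_{-1}=1, q_{-2}=1, q_{-1}=0):
  i=0: a_0=30, p_0 = 30*1 + 0 = 30, q_0 = 30*0 + 1 = 1.
  i=1: a_1=5, p_1 = 5*30 + 1 = 151, q_1 = 5*1 + 0 = 5.
Check: 151^2 - 912*5^2 = 22801 - 22800 = 1, so (x, y) = (151, 5) solves the equation, and by the theorem it is the least positive solution.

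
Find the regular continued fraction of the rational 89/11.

[8; 11]

Run the Euclidean algorithm on 89 and 11; the successive quotients are the partial quotients a_0, a_1, ... (each step inverts the fractional part left over by the previous one):
  89 = 8*11 + 1, so a_0 = 8.
  11 = 11*1 + 0, so a_1 = 11.
The remainder reaches 0 after 2 divisions, so the expansion has 2 partial quotients, read off in order.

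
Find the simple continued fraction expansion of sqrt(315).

[17; (1, 2, 1, 34)]

Write x_i = (sqrt(315) + m_i)/d_i with (m_0, d_0) = (0, 1). a_0 = floor(sqrt(315)) = 17, since 17^2 = 289 <= 315 < 324 = 18^2.
Iterate m_{i+1} = d_i*a_i - m_i, d_{i+1} = (315 - m_{i+1}^2)/d_i, a_{i+1} = floor((a_0 + m_{i+1})/d_{i+1}):
  m_1 = 1*17 - 0 = 17, d_1 = (315 - 17^2)/1 = 26/1 = 26, a_1 = floor((17 + 17)/26) = 1.
  m_2 = 26*1 - 17 = 9, d_2 = (315 - 9^2)/26 = 234/26 = 9, a_2 = floor((17 + 9)/9) = 2.
  m_3 = 9*2 - 9 = 9, d_3 = (315 - 9^2)/9 = 234/9 = 26, a_3 = floor((17 + 9)/26) = 1.
  m_4 = 26*1 - 9 = 17, d_4 = (315 - 17^2)/26 = 26/26 = 1, a_4 = floor((17 + 17)/1) = 34.
  m_5 = 1*34 - 17 = 17, d_5 = (315 - 17^2)/1 = 26/1 = 26: (m_5, d_5) = (m_1, d_1) = (17, 26), so from here the quotients repeat a_1, ..., a_4; the period length is 4.
Hence the expansion of sqrt(315) is a_0 = 17 followed by the repeating block 1, 2, 1, 34 (period 4).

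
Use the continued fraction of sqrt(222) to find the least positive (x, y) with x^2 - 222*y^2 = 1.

First expand sqrt(222) as a continued fraction. With x_i = (sqrt(222) + m_i)/d_i and (m_0, d_0) = (0, 1): a_0 = floor(sqrt(222)) = 14, since 14^2 = 196 <= 222 < 225 = 15^2.
Iterate m_{i+1} = d_i*a_i - m_i, d_{i+1} = (222 - m_{i+1}^2)/d_i, a_{i+1} = floor((a_0 + m_{i+1})/d_{i+1}):
  m_1 = 1*14 - 0 = 14, d_1 = (222 - 14^2)/1 = 26/1 = 26, a_1 = floor((14 + 14)/26) = 1.
  m_2 = 26*1 - 14 = 12, d_2 = (222 - 12^2)/26 = 78/26 = 3, a_2 = floor((14 + 12)/3) = 8.
  m_3 = 3*8 - 12 = 12, d_3 = (222 - 12^2)/3 = 78/3 = 26, a_3 = floor((14 + 12)/26) = 1.
  m_4 = 26*1 - 12 = 14, d_4 = (222 - 14^2)/26 = 26/26 = 1, a_4 = floor((14 + 14)/1) = 28.
  m_5 = 1*28 - 14 = 14, d_5 = (222 - 14^2)/1 = 26/1 = 26: (m_5, d_5) = (m_1, d_1) = (14, 26), so from here the quotients repeat a_1, ..., a_4; the period length is 4.
So sqrt(222) = [14; (1, 8, 1, 28)] with period length k = 4.
k is even, so the fundamental solution of x^2 - 222y^2 = 1 is (p_{k-1}, q_{k-1}) = (p_3, q_3); compute convergents through index 3.
Convergents (p_i = a_i*p_{i-1} + p_{i-2}, q_i = a_i*q_{i-1} + q_{i-2} with p_{-2}=0, p_{-1}=1, q_{-2}=1, q_{-1}=0):
  i=0: a_0=14, p_0 = 14*1 + 0 = 14, q_0 = 14*0 + 1 = 1.
  i=1: a_1=1, p_1 = 1*14 + 1 = 15, q_1 = 1*1 + 0 = 1.
  i=2: a_2=8, p_2 = 8*15 + 14 = 134, q_2 = 8*1 + 1 = 9.
  i=3: a_3=1, p_3 = 1*134 + 15 = 149, q_3 = 1*9 + 1 = 10.
Check: 149^2 - 222*10^2 = 22201 - 22200 = 1, so (x, y) = (149, 10) solves the equation, and by the theorem it is the least positive solution.

(x, y) = (149, 10)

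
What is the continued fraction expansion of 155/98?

[1; 1, 1, 2, 1, 1, 3, 2]

Run the Euclidean algorithm on 155 and 98; the successive quotients are the partial quotients a_0, a_1, ... (each step inverts the fractional part left over by the previous one):
  155 = 1*98 + 57, so a_0 = 1.
  98 = 1*57 + 41, so a_1 = 1.
  57 = 1*41 + 16, so a_2 = 1.
  41 = 2*16 + 9, so a_3 = 2.
  16 = 1*9 + 7, so a_4 = 1.
  9 = 1*7 + 2, so a_5 = 1.
  7 = 3*2 + 1, so a_6 = 3.
  2 = 2*1 + 0, so a_7 = 2.
The remainder reaches 0 after 8 divisions, so the expansion has 8 partial quotients, read off in order.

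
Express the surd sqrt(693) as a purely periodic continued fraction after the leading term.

[26; (3, 12, 1, 4, 1, 12, 3, 52)]

Write x_i = (sqrt(693) + m_i)/d_i with (m_0, d_0) = (0, 1). a_0 = floor(sqrt(693)) = 26, since 26^2 = 676 <= 693 < 729 = 27^2.
Iterate m_{i+1} = d_i*a_i - m_i, d_{i+1} = (693 - m_{i+1}^2)/d_i, a_{i+1} = floor((a_0 + m_{i+1})/d_{i+1}):
  m_1 = 1*26 - 0 = 26, d_1 = (693 - 26^2)/1 = 17/1 = 17, a_1 = floor((26 + 26)/17) = 3.
  m_2 = 17*3 - 26 = 25, d_2 = (693 - 25^2)/17 = 68/17 = 4, a_2 = floor((26 + 25)/4) = 12.
  m_3 = 4*12 - 25 = 23, d_3 = (693 - 23^2)/4 = 164/4 = 41, a_3 = floor((26 + 23)/41) = 1.
  m_4 = 41*1 - 23 = 18, d_4 = (693 - 18^2)/41 = 369/41 = 9, a_4 = floor((26 + 18)/9) = 4.
  m_5 = 9*4 - 18 = 18, d_5 = (693 - 18^2)/9 = 369/9 = 41, a_5 = floor((26 + 18)/41) = 1.
  m_6 = 41*1 - 18 = 23, d_6 = (693 - 23^2)/41 = 164/41 = 4, a_6 = floor((26 + 23)/4) = 12.
  m_7 = 4*12 - 23 = 25, d_7 = (693 - 25^2)/4 = 68/4 = 17, a_7 = floor((26 + 25)/17) = 3.
  m_8 = 17*3 - 25 = 26, d_8 = (693 - 26^2)/17 = 17/17 = 1, a_8 = floor((26 + 26)/1) = 52.
  m_9 = 1*52 - 26 = 26, d_9 = (693 - 26^2)/1 = 17/1 = 17: (m_9, d_9) = (m_1, d_1) = (26, 17), so from here the quotients repeat a_1, ..., a_8; the period length is 8.
Hence the expansion of sqrt(693) is a_0 = 26 followed by the repeating block 3, 12, 1, 4, 1, 12, 3, 52 (period 8).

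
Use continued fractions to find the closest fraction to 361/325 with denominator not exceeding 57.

Expand x = 361/325 as a continued fraction with the Euclidean algorithm:
  361 = 1*325 + 36, so a_0 = 1.
  325 = 9*36 + 1, so a_1 = 9.
  36 = 36*1 + 0, so a_2 = 36.
so x = [1; 9, 36].
Convergents (p_i = a_i*p_{i-1} + p_{i-2}, q_i = a_i*q_{i-1} + q_{i-2} with p_{-2}=0, p_{-1}=1, q_{-2}=1, q_{-1}=0), until the denominator exceeds 57:
  i=0: a_0=1, p_0 = 1*1 + 0 = 1, q_0 = 1*0 + 1 = 1.
  i=1: a_1=9, p_1 = 9*1 + 1 = 10, q_1 = 9*1 + 0 = 9.
  i=2: a_2=36, p_2 = 36*10 + 1 = 361, q_2 = 36*9 + 1 = 325.
q_2 = 325 > 57, so the last convergent with denominator <= 57 is p_1/q_1 = 10/9.
The closest fraction with denominator <= 57 is either p_1/q_1 or the intermediate fraction (k*p_1 + p_0)/(k*q_1 + q_0) with the largest k >= 1 whose denominator stays <= 57; these approach x as k grows, and every other convergent or intermediate fraction in range is farther away.
Largest k: floor((57 - q_0)/q_1) = floor((57 - 1)/9) = 6.
That gives (6*10 + 1)/(6*9 + 1) = 61/55.
Compare the errors: |x - 10/9| = |361*9 - 10*325|/(325*9) = 1/2925, and |x - 61/55| = |361*55 - 61*325|/(325*55) = 30/17875.
Cross-multiplying, 1*17875 = 17875 < 87750 = 30*2925, so 1/2925 is smaller: the convergent 10/9 is closer to x than 61/55.

10/9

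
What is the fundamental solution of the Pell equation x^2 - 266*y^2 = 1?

(x, y) = (685, 42)

First expand sqrt(266) as a continued fraction. With x_i = (sqrt(266) + m_i)/d_i and (m_0, d_0) = (0, 1): a_0 = floor(sqrt(266)) = 16, since 16^2 = 256 <= 266 < 289 = 17^2.
Iterate m_{i+1} = d_i*a_i - m_i, d_{i+1} = (266 - m_{i+1}^2)/d_i, a_{i+1} = floor((a_0 + m_{i+1})/d_{i+1}):
  m_1 = 1*16 - 0 = 16, d_1 = (266 - 16^2)/1 = 10/1 = 10, a_1 = floor((16 + 16)/10) = 3.
  m_2 = 10*3 - 16 = 14, d_2 = (266 - 14^2)/10 = 70/10 = 7, a_2 = floor((16 + 14)/7) = 4.
  m_3 = 7*4 - 14 = 14, d_3 = (266 - 14^2)/7 = 70/7 = 10, a_3 = floor((16 + 14)/10) = 3.
  m_4 = 10*3 - 14 = 16, d_4 = (266 - 16^2)/10 = 10/10 = 1, a_4 = floor((16 + 16)/1) = 32.
  m_5 = 1*32 - 16 = 16, d_5 = (266 - 16^2)/1 = 10/1 = 10: (m_5, d_5) = (m_1, d_1) = (16, 10), so from here the quotients repeat a_1, ..., a_4; the period length is 4.
So sqrt(266) = [16; (3, 4, 3, 32)] with period length k = 4.
k is even, so the fundamental solution of x^2 - 266y^2 = 1 is (p_{k-1}, q_{k-1}) = (p_3, q_3); compute convergents through index 3.
Convergents (p_i = a_i*p_{i-1} + p_{i-2}, q_i = a_i*q_{i-1} + q_{i-2} with p_{-2}=0, p_{-1}=1, q_{-2}=1, q_{-1}=0):
  i=0: a_0=16, p_0 = 16*1 + 0 = 16, q_0 = 16*0 + 1 = 1.
  i=1: a_1=3, p_1 = 3*16 + 1 = 49, q_1 = 3*1 + 0 = 3.
  i=2: a_2=4, p_2 = 4*49 + 16 = 212, q_2 = 4*3 + 1 = 13.
  i=3: a_3=3, p_3 = 3*212 + 49 = 685, q_3 = 3*13 + 3 = 42.
Check: 685^2 - 266*42^2 = 469225 - 469224 = 1, so (x, y) = (685, 42) solves the equation, and by the theorem it is the least positive solution.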